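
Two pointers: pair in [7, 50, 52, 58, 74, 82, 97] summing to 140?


lo=0(7)+hi=6(97)=104
lo=1(50)+hi=6(97)=147
lo=1(50)+hi=5(82)=132
lo=2(52)+hi=5(82)=134
lo=3(58)+hi=5(82)=140

Yes: 58+82=140


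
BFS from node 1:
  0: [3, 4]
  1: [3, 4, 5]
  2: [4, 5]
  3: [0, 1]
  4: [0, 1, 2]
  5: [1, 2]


Visit 1, enqueue [3, 4, 5]
Visit 3, enqueue [0]
Visit 4, enqueue [2]
Visit 5, enqueue []
Visit 0, enqueue []
Visit 2, enqueue []

BFS order: [1, 3, 4, 5, 0, 2]


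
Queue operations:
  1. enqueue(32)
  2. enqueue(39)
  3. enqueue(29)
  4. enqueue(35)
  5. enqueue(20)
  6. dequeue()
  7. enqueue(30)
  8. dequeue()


enqueue(32) -> [32]
enqueue(39) -> [32, 39]
enqueue(29) -> [32, 39, 29]
enqueue(35) -> [32, 39, 29, 35]
enqueue(20) -> [32, 39, 29, 35, 20]
dequeue()->32, [39, 29, 35, 20]
enqueue(30) -> [39, 29, 35, 20, 30]
dequeue()->39, [29, 35, 20, 30]

Final queue: [29, 35, 20, 30]


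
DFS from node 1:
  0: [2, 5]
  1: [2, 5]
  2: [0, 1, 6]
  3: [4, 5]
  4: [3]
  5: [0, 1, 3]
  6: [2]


Visit 1, push [5, 2]
Visit 2, push [6, 0]
Visit 0, push [5]
Visit 5, push [3]
Visit 3, push [4]
Visit 4, push []
Visit 6, push []

DFS order: [1, 2, 0, 5, 3, 4, 6]


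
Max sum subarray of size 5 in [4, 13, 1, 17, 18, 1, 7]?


[0:5]: 53
[1:6]: 50
[2:7]: 44

Max: 53 at [0:5]


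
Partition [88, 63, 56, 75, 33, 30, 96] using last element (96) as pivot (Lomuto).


Pivot: 96
  88 <= 96: advance i (no swap)
  63 <= 96: advance i (no swap)
  56 <= 96: advance i (no swap)
  75 <= 96: advance i (no swap)
  33 <= 96: advance i (no swap)
  30 <= 96: advance i (no swap)
Place pivot at 6: [88, 63, 56, 75, 33, 30, 96]

Partitioned: [88, 63, 56, 75, 33, 30, 96]


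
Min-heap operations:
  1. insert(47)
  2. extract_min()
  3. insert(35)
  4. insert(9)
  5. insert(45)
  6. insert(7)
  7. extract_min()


insert(47) -> [47]
extract_min()->47, []
insert(35) -> [35]
insert(9) -> [9, 35]
insert(45) -> [9, 35, 45]
insert(7) -> [7, 9, 45, 35]
extract_min()->7, [9, 35, 45]

Final heap: [9, 35, 45]


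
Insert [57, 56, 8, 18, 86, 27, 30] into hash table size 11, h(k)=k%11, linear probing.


Insert 57: h=2 -> slot 2
Insert 56: h=1 -> slot 1
Insert 8: h=8 -> slot 8
Insert 18: h=7 -> slot 7
Insert 86: h=9 -> slot 9
Insert 27: h=5 -> slot 5
Insert 30: h=8, 2 probes -> slot 10

Table: [None, 56, 57, None, None, 27, None, 18, 8, 86, 30]


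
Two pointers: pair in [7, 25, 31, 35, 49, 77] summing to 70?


lo=0(7)+hi=5(77)=84
lo=0(7)+hi=4(49)=56
lo=1(25)+hi=4(49)=74
lo=1(25)+hi=3(35)=60
lo=2(31)+hi=3(35)=66

No pair found


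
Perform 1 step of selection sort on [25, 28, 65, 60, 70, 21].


Initial: [25, 28, 65, 60, 70, 21]
Step 1: min=21 at 5
  Swap: [21, 28, 65, 60, 70, 25]

After 1 step: [21, 28, 65, 60, 70, 25]


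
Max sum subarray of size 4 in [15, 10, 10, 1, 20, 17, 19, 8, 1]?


[0:4]: 36
[1:5]: 41
[2:6]: 48
[3:7]: 57
[4:8]: 64
[5:9]: 45

Max: 64 at [4:8]


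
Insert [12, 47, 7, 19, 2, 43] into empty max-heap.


Insert 12: [12]
Insert 47: [47, 12]
Insert 7: [47, 12, 7]
Insert 19: [47, 19, 7, 12]
Insert 2: [47, 19, 7, 12, 2]
Insert 43: [47, 19, 43, 12, 2, 7]

Final heap: [47, 19, 43, 12, 2, 7]


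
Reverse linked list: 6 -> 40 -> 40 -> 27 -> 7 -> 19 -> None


Step 1: curr=6, set curr.next=prev(None) | reversed so far: 6
Step 2: curr=40, set curr.next=prev(6) | reversed so far: 40 -> 6
Step 3: curr=40, set curr.next=prev(40) | reversed so far: 40 -> 40 -> 6
Step 4: curr=27, set curr.next=prev(40) | reversed so far: 27 -> 40 -> 40 -> 6
Step 5: curr=7, set curr.next=prev(27) | reversed so far: 7 -> 27 -> 40 -> 40 -> 6
Step 6: curr=19, set curr.next=prev(7) | reversed so far: 19 -> 7 -> 27 -> 40 -> 40 -> 6

19 -> 7 -> 27 -> 40 -> 40 -> 6 -> None


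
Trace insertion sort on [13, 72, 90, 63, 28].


Initial: [13, 72, 90, 63, 28]
Insert 72: [13, 72, 90, 63, 28]
Insert 90: [13, 72, 90, 63, 28]
Insert 63: [13, 63, 72, 90, 28]
Insert 28: [13, 28, 63, 72, 90]

Sorted: [13, 28, 63, 72, 90]


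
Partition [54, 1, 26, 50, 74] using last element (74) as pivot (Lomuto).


Pivot: 74
  54 <= 74: advance i (no swap)
  1 <= 74: advance i (no swap)
  26 <= 74: advance i (no swap)
  50 <= 74: advance i (no swap)
Place pivot at 4: [54, 1, 26, 50, 74]

Partitioned: [54, 1, 26, 50, 74]


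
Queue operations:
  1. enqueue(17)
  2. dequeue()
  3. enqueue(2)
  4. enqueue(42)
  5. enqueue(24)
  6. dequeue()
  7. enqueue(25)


enqueue(17) -> [17]
dequeue()->17, []
enqueue(2) -> [2]
enqueue(42) -> [2, 42]
enqueue(24) -> [2, 42, 24]
dequeue()->2, [42, 24]
enqueue(25) -> [42, 24, 25]

Final queue: [42, 24, 25]


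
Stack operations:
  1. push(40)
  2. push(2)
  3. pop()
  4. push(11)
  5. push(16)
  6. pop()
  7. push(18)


push(40) -> [40]
push(2) -> [40, 2]
pop()->2, [40]
push(11) -> [40, 11]
push(16) -> [40, 11, 16]
pop()->16, [40, 11]
push(18) -> [40, 11, 18]

Final stack: [40, 11, 18]


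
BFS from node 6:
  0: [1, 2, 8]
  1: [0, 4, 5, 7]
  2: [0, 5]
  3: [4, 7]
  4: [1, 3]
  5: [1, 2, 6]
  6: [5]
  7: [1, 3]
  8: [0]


Visit 6, enqueue [5]
Visit 5, enqueue [1, 2]
Visit 1, enqueue [0, 4, 7]
Visit 2, enqueue []
Visit 0, enqueue [8]
Visit 4, enqueue [3]
Visit 7, enqueue []
Visit 8, enqueue []
Visit 3, enqueue []

BFS order: [6, 5, 1, 2, 0, 4, 7, 8, 3]


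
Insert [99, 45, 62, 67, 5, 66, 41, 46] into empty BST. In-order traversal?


Insert 99: root
Insert 45: L from 99
Insert 62: L from 99 -> R from 45
Insert 67: L from 99 -> R from 45 -> R from 62
Insert 5: L from 99 -> L from 45
Insert 66: L from 99 -> R from 45 -> R from 62 -> L from 67
Insert 41: L from 99 -> L from 45 -> R from 5
Insert 46: L from 99 -> R from 45 -> L from 62

In-order: [5, 41, 45, 46, 62, 66, 67, 99]


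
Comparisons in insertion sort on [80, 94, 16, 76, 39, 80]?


Algorithm: insertion sort
Input: [80, 94, 16, 76, 39, 80]
Sorted: [16, 39, 76, 80, 80, 94]

12


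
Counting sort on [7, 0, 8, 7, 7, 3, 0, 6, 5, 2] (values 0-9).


Input: [7, 0, 8, 7, 7, 3, 0, 6, 5, 2]
Counts: [2, 0, 1, 1, 0, 1, 1, 3, 1, 0]

Sorted: [0, 0, 2, 3, 5, 6, 7, 7, 7, 8]


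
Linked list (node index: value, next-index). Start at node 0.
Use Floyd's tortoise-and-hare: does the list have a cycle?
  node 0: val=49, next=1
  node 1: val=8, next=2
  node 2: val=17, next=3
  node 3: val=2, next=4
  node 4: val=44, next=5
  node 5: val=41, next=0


Floyd's tortoise (slow, +1) and hare (fast, +2):
  init: slow=0, fast=0
  step 1: slow=1, fast=2
  step 2: slow=2, fast=4
  step 3: slow=3, fast=0
  step 4: slow=4, fast=2
  step 5: slow=5, fast=4
  step 6: slow=0, fast=0
  slow == fast at node 0: cycle detected

Cycle: yes


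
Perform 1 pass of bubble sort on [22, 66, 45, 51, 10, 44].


Initial: [22, 66, 45, 51, 10, 44]
Pass 1: [22, 45, 51, 10, 44, 66] (4 swaps)

After 1 pass: [22, 45, 51, 10, 44, 66]


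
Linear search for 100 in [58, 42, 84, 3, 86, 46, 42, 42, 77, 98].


i=0: 58!=100
i=1: 42!=100
i=2: 84!=100
i=3: 3!=100
i=4: 86!=100
i=5: 46!=100
i=6: 42!=100
i=7: 42!=100
i=8: 77!=100
i=9: 98!=100

Not found, 10 comps


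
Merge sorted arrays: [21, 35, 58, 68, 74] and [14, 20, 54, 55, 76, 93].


Take 14 from B
Take 20 from B
Take 21 from A
Take 35 from A
Take 54 from B
Take 55 from B
Take 58 from A
Take 68 from A
Take 74 from A

Merged: [14, 20, 21, 35, 54, 55, 58, 68, 74, 76, 93]


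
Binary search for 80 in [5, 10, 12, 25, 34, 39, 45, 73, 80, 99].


Step 1: lo=0, hi=9, mid=4, val=34
Step 2: lo=5, hi=9, mid=7, val=73
Step 3: lo=8, hi=9, mid=8, val=80

Found at index 8


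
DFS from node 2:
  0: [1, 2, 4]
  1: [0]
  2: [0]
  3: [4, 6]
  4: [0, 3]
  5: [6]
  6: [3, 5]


Visit 2, push [0]
Visit 0, push [4, 1]
Visit 1, push []
Visit 4, push [3]
Visit 3, push [6]
Visit 6, push [5]
Visit 5, push []

DFS order: [2, 0, 1, 4, 3, 6, 5]


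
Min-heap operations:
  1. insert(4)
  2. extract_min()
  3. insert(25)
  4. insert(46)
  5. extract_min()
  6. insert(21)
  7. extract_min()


insert(4) -> [4]
extract_min()->4, []
insert(25) -> [25]
insert(46) -> [25, 46]
extract_min()->25, [46]
insert(21) -> [21, 46]
extract_min()->21, [46]

Final heap: [46]


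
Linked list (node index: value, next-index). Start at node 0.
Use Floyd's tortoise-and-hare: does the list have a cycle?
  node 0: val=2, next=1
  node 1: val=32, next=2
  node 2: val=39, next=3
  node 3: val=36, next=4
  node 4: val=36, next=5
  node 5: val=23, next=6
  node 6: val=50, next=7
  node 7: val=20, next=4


Floyd's tortoise (slow, +1) and hare (fast, +2):
  init: slow=0, fast=0
  step 1: slow=1, fast=2
  step 2: slow=2, fast=4
  step 3: slow=3, fast=6
  step 4: slow=4, fast=4
  slow == fast at node 4: cycle detected

Cycle: yes


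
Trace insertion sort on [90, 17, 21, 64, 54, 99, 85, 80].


Initial: [90, 17, 21, 64, 54, 99, 85, 80]
Insert 17: [17, 90, 21, 64, 54, 99, 85, 80]
Insert 21: [17, 21, 90, 64, 54, 99, 85, 80]
Insert 64: [17, 21, 64, 90, 54, 99, 85, 80]
Insert 54: [17, 21, 54, 64, 90, 99, 85, 80]
Insert 99: [17, 21, 54, 64, 90, 99, 85, 80]
Insert 85: [17, 21, 54, 64, 85, 90, 99, 80]
Insert 80: [17, 21, 54, 64, 80, 85, 90, 99]

Sorted: [17, 21, 54, 64, 80, 85, 90, 99]


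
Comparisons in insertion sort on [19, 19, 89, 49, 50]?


Algorithm: insertion sort
Input: [19, 19, 89, 49, 50]
Sorted: [19, 19, 49, 50, 89]

6


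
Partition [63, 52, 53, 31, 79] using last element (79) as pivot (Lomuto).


Pivot: 79
  63 <= 79: advance i (no swap)
  52 <= 79: advance i (no swap)
  53 <= 79: advance i (no swap)
  31 <= 79: advance i (no swap)
Place pivot at 4: [63, 52, 53, 31, 79]

Partitioned: [63, 52, 53, 31, 79]


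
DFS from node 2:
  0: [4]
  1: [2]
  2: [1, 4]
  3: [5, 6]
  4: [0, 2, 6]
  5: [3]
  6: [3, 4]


Visit 2, push [4, 1]
Visit 1, push []
Visit 4, push [6, 0]
Visit 0, push []
Visit 6, push [3]
Visit 3, push [5]
Visit 5, push []

DFS order: [2, 1, 4, 0, 6, 3, 5]


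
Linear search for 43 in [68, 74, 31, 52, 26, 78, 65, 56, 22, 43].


i=0: 68!=43
i=1: 74!=43
i=2: 31!=43
i=3: 52!=43
i=4: 26!=43
i=5: 78!=43
i=6: 65!=43
i=7: 56!=43
i=8: 22!=43
i=9: 43==43 found!

Found at 9, 10 comps


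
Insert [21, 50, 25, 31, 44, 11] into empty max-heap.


Insert 21: [21]
Insert 50: [50, 21]
Insert 25: [50, 21, 25]
Insert 31: [50, 31, 25, 21]
Insert 44: [50, 44, 25, 21, 31]
Insert 11: [50, 44, 25, 21, 31, 11]

Final heap: [50, 44, 25, 21, 31, 11]


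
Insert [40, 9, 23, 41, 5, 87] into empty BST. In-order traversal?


Insert 40: root
Insert 9: L from 40
Insert 23: L from 40 -> R from 9
Insert 41: R from 40
Insert 5: L from 40 -> L from 9
Insert 87: R from 40 -> R from 41

In-order: [5, 9, 23, 40, 41, 87]


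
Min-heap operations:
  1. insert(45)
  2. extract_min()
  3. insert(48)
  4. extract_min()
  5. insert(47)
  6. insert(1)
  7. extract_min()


insert(45) -> [45]
extract_min()->45, []
insert(48) -> [48]
extract_min()->48, []
insert(47) -> [47]
insert(1) -> [1, 47]
extract_min()->1, [47]

Final heap: [47]


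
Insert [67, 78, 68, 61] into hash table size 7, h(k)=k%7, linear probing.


Insert 67: h=4 -> slot 4
Insert 78: h=1 -> slot 1
Insert 68: h=5 -> slot 5
Insert 61: h=5, 1 probes -> slot 6

Table: [None, 78, None, None, 67, 68, 61]


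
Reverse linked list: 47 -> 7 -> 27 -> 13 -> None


Step 1: curr=47, set curr.next=prev(None) | reversed so far: 47
Step 2: curr=7, set curr.next=prev(47) | reversed so far: 7 -> 47
Step 3: curr=27, set curr.next=prev(7) | reversed so far: 27 -> 7 -> 47
Step 4: curr=13, set curr.next=prev(27) | reversed so far: 13 -> 27 -> 7 -> 47

13 -> 27 -> 7 -> 47 -> None


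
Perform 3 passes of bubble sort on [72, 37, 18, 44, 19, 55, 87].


Initial: [72, 37, 18, 44, 19, 55, 87]
Pass 1: [37, 18, 44, 19, 55, 72, 87] (5 swaps)
Pass 2: [18, 37, 19, 44, 55, 72, 87] (2 swaps)
Pass 3: [18, 19, 37, 44, 55, 72, 87] (1 swaps)

After 3 passes: [18, 19, 37, 44, 55, 72, 87]


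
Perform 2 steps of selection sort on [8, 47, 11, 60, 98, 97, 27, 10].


Initial: [8, 47, 11, 60, 98, 97, 27, 10]
Step 1: min=8 at 0
  Swap: [8, 47, 11, 60, 98, 97, 27, 10]
Step 2: min=10 at 7
  Swap: [8, 10, 11, 60, 98, 97, 27, 47]

After 2 steps: [8, 10, 11, 60, 98, 97, 27, 47]


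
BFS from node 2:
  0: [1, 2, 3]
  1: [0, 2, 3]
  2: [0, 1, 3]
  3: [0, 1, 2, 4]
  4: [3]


Visit 2, enqueue [0, 1, 3]
Visit 0, enqueue []
Visit 1, enqueue []
Visit 3, enqueue [4]
Visit 4, enqueue []

BFS order: [2, 0, 1, 3, 4]


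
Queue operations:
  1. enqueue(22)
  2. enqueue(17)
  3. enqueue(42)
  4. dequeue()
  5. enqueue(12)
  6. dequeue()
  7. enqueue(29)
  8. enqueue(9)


enqueue(22) -> [22]
enqueue(17) -> [22, 17]
enqueue(42) -> [22, 17, 42]
dequeue()->22, [17, 42]
enqueue(12) -> [17, 42, 12]
dequeue()->17, [42, 12]
enqueue(29) -> [42, 12, 29]
enqueue(9) -> [42, 12, 29, 9]

Final queue: [42, 12, 29, 9]


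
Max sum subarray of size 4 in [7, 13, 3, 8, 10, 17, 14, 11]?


[0:4]: 31
[1:5]: 34
[2:6]: 38
[3:7]: 49
[4:8]: 52

Max: 52 at [4:8]


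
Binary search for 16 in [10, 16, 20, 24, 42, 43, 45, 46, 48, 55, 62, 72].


Step 1: lo=0, hi=11, mid=5, val=43
Step 2: lo=0, hi=4, mid=2, val=20
Step 3: lo=0, hi=1, mid=0, val=10
Step 4: lo=1, hi=1, mid=1, val=16

Found at index 1


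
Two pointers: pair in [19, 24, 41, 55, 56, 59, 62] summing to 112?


lo=0(19)+hi=6(62)=81
lo=1(24)+hi=6(62)=86
lo=2(41)+hi=6(62)=103
lo=3(55)+hi=6(62)=117
lo=3(55)+hi=5(59)=114
lo=3(55)+hi=4(56)=111

No pair found


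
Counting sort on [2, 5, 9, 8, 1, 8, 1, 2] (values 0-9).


Input: [2, 5, 9, 8, 1, 8, 1, 2]
Counts: [0, 2, 2, 0, 0, 1, 0, 0, 2, 1]

Sorted: [1, 1, 2, 2, 5, 8, 8, 9]


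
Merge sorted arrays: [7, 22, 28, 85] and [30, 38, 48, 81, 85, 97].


Take 7 from A
Take 22 from A
Take 28 from A
Take 30 from B
Take 38 from B
Take 48 from B
Take 81 from B
Take 85 from A

Merged: [7, 22, 28, 30, 38, 48, 81, 85, 85, 97]


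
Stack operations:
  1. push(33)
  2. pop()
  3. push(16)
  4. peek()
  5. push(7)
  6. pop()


push(33) -> [33]
pop()->33, []
push(16) -> [16]
peek()->16
push(7) -> [16, 7]
pop()->7, [16]

Final stack: [16]


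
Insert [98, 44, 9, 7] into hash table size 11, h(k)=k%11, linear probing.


Insert 98: h=10 -> slot 10
Insert 44: h=0 -> slot 0
Insert 9: h=9 -> slot 9
Insert 7: h=7 -> slot 7

Table: [44, None, None, None, None, None, None, 7, None, 9, 98]


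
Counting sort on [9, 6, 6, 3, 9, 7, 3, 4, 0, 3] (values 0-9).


Input: [9, 6, 6, 3, 9, 7, 3, 4, 0, 3]
Counts: [1, 0, 0, 3, 1, 0, 2, 1, 0, 2]

Sorted: [0, 3, 3, 3, 4, 6, 6, 7, 9, 9]


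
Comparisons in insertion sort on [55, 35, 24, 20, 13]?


Algorithm: insertion sort
Input: [55, 35, 24, 20, 13]
Sorted: [13, 20, 24, 35, 55]

10


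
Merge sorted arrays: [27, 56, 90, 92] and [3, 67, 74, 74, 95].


Take 3 from B
Take 27 from A
Take 56 from A
Take 67 from B
Take 74 from B
Take 74 from B
Take 90 from A
Take 92 from A

Merged: [3, 27, 56, 67, 74, 74, 90, 92, 95]


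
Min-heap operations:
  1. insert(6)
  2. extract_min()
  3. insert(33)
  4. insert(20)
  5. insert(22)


insert(6) -> [6]
extract_min()->6, []
insert(33) -> [33]
insert(20) -> [20, 33]
insert(22) -> [20, 33, 22]

Final heap: [20, 33, 22]


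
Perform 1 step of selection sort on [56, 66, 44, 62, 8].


Initial: [56, 66, 44, 62, 8]
Step 1: min=8 at 4
  Swap: [8, 66, 44, 62, 56]

After 1 step: [8, 66, 44, 62, 56]


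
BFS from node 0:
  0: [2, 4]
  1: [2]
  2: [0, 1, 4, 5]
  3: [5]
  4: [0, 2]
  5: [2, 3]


Visit 0, enqueue [2, 4]
Visit 2, enqueue [1, 5]
Visit 4, enqueue []
Visit 1, enqueue []
Visit 5, enqueue [3]
Visit 3, enqueue []

BFS order: [0, 2, 4, 1, 5, 3]


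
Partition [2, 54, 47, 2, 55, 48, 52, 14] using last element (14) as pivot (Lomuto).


Pivot: 14
  2 <= 14: advance i (no swap)
  2 <= 14: swap -> [2, 2, 47, 54, 55, 48, 52, 14]
Place pivot at 2: [2, 2, 14, 54, 55, 48, 52, 47]

Partitioned: [2, 2, 14, 54, 55, 48, 52, 47]


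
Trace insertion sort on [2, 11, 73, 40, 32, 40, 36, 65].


Initial: [2, 11, 73, 40, 32, 40, 36, 65]
Insert 11: [2, 11, 73, 40, 32, 40, 36, 65]
Insert 73: [2, 11, 73, 40, 32, 40, 36, 65]
Insert 40: [2, 11, 40, 73, 32, 40, 36, 65]
Insert 32: [2, 11, 32, 40, 73, 40, 36, 65]
Insert 40: [2, 11, 32, 40, 40, 73, 36, 65]
Insert 36: [2, 11, 32, 36, 40, 40, 73, 65]
Insert 65: [2, 11, 32, 36, 40, 40, 65, 73]

Sorted: [2, 11, 32, 36, 40, 40, 65, 73]


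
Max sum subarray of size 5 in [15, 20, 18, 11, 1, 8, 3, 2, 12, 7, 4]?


[0:5]: 65
[1:6]: 58
[2:7]: 41
[3:8]: 25
[4:9]: 26
[5:10]: 32
[6:11]: 28

Max: 65 at [0:5]


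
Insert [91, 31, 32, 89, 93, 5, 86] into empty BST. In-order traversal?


Insert 91: root
Insert 31: L from 91
Insert 32: L from 91 -> R from 31
Insert 89: L from 91 -> R from 31 -> R from 32
Insert 93: R from 91
Insert 5: L from 91 -> L from 31
Insert 86: L from 91 -> R from 31 -> R from 32 -> L from 89

In-order: [5, 31, 32, 86, 89, 91, 93]


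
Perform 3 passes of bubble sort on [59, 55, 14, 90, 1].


Initial: [59, 55, 14, 90, 1]
Pass 1: [55, 14, 59, 1, 90] (3 swaps)
Pass 2: [14, 55, 1, 59, 90] (2 swaps)
Pass 3: [14, 1, 55, 59, 90] (1 swaps)

After 3 passes: [14, 1, 55, 59, 90]


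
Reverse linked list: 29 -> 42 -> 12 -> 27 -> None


Step 1: curr=29, set curr.next=prev(None) | reversed so far: 29
Step 2: curr=42, set curr.next=prev(29) | reversed so far: 42 -> 29
Step 3: curr=12, set curr.next=prev(42) | reversed so far: 12 -> 42 -> 29
Step 4: curr=27, set curr.next=prev(12) | reversed so far: 27 -> 12 -> 42 -> 29

27 -> 12 -> 42 -> 29 -> None


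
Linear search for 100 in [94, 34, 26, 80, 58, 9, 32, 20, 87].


i=0: 94!=100
i=1: 34!=100
i=2: 26!=100
i=3: 80!=100
i=4: 58!=100
i=5: 9!=100
i=6: 32!=100
i=7: 20!=100
i=8: 87!=100

Not found, 9 comps


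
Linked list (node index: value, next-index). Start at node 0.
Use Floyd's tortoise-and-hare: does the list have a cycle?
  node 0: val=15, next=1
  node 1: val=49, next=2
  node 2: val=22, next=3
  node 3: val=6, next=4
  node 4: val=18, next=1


Floyd's tortoise (slow, +1) and hare (fast, +2):
  init: slow=0, fast=0
  step 1: slow=1, fast=2
  step 2: slow=2, fast=4
  step 3: slow=3, fast=2
  step 4: slow=4, fast=4
  slow == fast at node 4: cycle detected

Cycle: yes


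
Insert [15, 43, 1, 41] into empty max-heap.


Insert 15: [15]
Insert 43: [43, 15]
Insert 1: [43, 15, 1]
Insert 41: [43, 41, 1, 15]

Final heap: [43, 41, 1, 15]


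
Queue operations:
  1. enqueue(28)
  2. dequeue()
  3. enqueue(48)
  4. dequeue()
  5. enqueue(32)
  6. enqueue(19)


enqueue(28) -> [28]
dequeue()->28, []
enqueue(48) -> [48]
dequeue()->48, []
enqueue(32) -> [32]
enqueue(19) -> [32, 19]

Final queue: [32, 19]


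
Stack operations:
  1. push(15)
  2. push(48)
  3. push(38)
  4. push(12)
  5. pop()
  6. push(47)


push(15) -> [15]
push(48) -> [15, 48]
push(38) -> [15, 48, 38]
push(12) -> [15, 48, 38, 12]
pop()->12, [15, 48, 38]
push(47) -> [15, 48, 38, 47]

Final stack: [15, 48, 38, 47]


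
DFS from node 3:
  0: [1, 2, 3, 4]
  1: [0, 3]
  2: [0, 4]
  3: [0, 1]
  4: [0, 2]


Visit 3, push [1, 0]
Visit 0, push [4, 2, 1]
Visit 1, push []
Visit 2, push [4]
Visit 4, push []

DFS order: [3, 0, 1, 2, 4]


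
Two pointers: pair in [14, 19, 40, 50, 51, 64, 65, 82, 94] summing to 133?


lo=0(14)+hi=8(94)=108
lo=1(19)+hi=8(94)=113
lo=2(40)+hi=8(94)=134
lo=2(40)+hi=7(82)=122
lo=3(50)+hi=7(82)=132
lo=4(51)+hi=7(82)=133

Yes: 51+82=133


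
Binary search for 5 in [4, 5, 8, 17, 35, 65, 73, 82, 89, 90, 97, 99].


Step 1: lo=0, hi=11, mid=5, val=65
Step 2: lo=0, hi=4, mid=2, val=8
Step 3: lo=0, hi=1, mid=0, val=4
Step 4: lo=1, hi=1, mid=1, val=5

Found at index 1


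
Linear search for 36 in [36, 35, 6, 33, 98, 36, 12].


i=0: 36==36 found!

Found at 0, 1 comps


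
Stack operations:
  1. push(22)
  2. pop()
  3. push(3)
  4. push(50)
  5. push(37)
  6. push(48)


push(22) -> [22]
pop()->22, []
push(3) -> [3]
push(50) -> [3, 50]
push(37) -> [3, 50, 37]
push(48) -> [3, 50, 37, 48]

Final stack: [3, 50, 37, 48]


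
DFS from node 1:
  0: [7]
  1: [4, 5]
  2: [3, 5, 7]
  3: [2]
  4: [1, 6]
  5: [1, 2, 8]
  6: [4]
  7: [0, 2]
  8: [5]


Visit 1, push [5, 4]
Visit 4, push [6]
Visit 6, push []
Visit 5, push [8, 2]
Visit 2, push [7, 3]
Visit 3, push []
Visit 7, push [0]
Visit 0, push []
Visit 8, push []

DFS order: [1, 4, 6, 5, 2, 3, 7, 0, 8]


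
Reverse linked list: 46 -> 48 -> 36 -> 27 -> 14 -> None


Step 1: curr=46, set curr.next=prev(None) | reversed so far: 46
Step 2: curr=48, set curr.next=prev(46) | reversed so far: 48 -> 46
Step 3: curr=36, set curr.next=prev(48) | reversed so far: 36 -> 48 -> 46
Step 4: curr=27, set curr.next=prev(36) | reversed so far: 27 -> 36 -> 48 -> 46
Step 5: curr=14, set curr.next=prev(27) | reversed so far: 14 -> 27 -> 36 -> 48 -> 46

14 -> 27 -> 36 -> 48 -> 46 -> None


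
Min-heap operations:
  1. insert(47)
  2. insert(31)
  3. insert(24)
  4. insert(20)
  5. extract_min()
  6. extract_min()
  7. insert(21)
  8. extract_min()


insert(47) -> [47]
insert(31) -> [31, 47]
insert(24) -> [24, 47, 31]
insert(20) -> [20, 24, 31, 47]
extract_min()->20, [24, 47, 31]
extract_min()->24, [31, 47]
insert(21) -> [21, 47, 31]
extract_min()->21, [31, 47]

Final heap: [31, 47]


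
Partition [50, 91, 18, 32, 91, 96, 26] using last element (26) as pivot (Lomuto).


Pivot: 26
  18 <= 26: swap -> [18, 91, 50, 32, 91, 96, 26]
Place pivot at 1: [18, 26, 50, 32, 91, 96, 91]

Partitioned: [18, 26, 50, 32, 91, 96, 91]


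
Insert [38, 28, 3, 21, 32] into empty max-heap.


Insert 38: [38]
Insert 28: [38, 28]
Insert 3: [38, 28, 3]
Insert 21: [38, 28, 3, 21]
Insert 32: [38, 32, 3, 21, 28]

Final heap: [38, 32, 3, 21, 28]


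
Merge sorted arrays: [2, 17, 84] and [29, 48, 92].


Take 2 from A
Take 17 from A
Take 29 from B
Take 48 from B
Take 84 from A

Merged: [2, 17, 29, 48, 84, 92]


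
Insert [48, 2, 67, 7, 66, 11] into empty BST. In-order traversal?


Insert 48: root
Insert 2: L from 48
Insert 67: R from 48
Insert 7: L from 48 -> R from 2
Insert 66: R from 48 -> L from 67
Insert 11: L from 48 -> R from 2 -> R from 7

In-order: [2, 7, 11, 48, 66, 67]


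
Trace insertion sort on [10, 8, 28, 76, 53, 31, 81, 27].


Initial: [10, 8, 28, 76, 53, 31, 81, 27]
Insert 8: [8, 10, 28, 76, 53, 31, 81, 27]
Insert 28: [8, 10, 28, 76, 53, 31, 81, 27]
Insert 76: [8, 10, 28, 76, 53, 31, 81, 27]
Insert 53: [8, 10, 28, 53, 76, 31, 81, 27]
Insert 31: [8, 10, 28, 31, 53, 76, 81, 27]
Insert 81: [8, 10, 28, 31, 53, 76, 81, 27]
Insert 27: [8, 10, 27, 28, 31, 53, 76, 81]

Sorted: [8, 10, 27, 28, 31, 53, 76, 81]


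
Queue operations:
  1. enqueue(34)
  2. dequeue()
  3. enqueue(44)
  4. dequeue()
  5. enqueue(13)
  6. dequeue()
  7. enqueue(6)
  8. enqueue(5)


enqueue(34) -> [34]
dequeue()->34, []
enqueue(44) -> [44]
dequeue()->44, []
enqueue(13) -> [13]
dequeue()->13, []
enqueue(6) -> [6]
enqueue(5) -> [6, 5]

Final queue: [6, 5]


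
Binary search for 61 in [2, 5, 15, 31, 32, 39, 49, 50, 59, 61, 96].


Step 1: lo=0, hi=10, mid=5, val=39
Step 2: lo=6, hi=10, mid=8, val=59
Step 3: lo=9, hi=10, mid=9, val=61

Found at index 9


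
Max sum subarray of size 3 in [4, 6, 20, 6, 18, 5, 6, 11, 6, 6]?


[0:3]: 30
[1:4]: 32
[2:5]: 44
[3:6]: 29
[4:7]: 29
[5:8]: 22
[6:9]: 23
[7:10]: 23

Max: 44 at [2:5]


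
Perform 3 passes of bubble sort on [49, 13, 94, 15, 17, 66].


Initial: [49, 13, 94, 15, 17, 66]
Pass 1: [13, 49, 15, 17, 66, 94] (4 swaps)
Pass 2: [13, 15, 17, 49, 66, 94] (2 swaps)
Pass 3: [13, 15, 17, 49, 66, 94] (0 swaps)

After 3 passes: [13, 15, 17, 49, 66, 94]


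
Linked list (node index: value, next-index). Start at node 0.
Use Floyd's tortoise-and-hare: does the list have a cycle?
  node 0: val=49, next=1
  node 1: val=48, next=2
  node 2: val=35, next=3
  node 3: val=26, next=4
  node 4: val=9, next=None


Floyd's tortoise (slow, +1) and hare (fast, +2):
  init: slow=0, fast=0
  step 1: slow=1, fast=2
  step 2: slow=2, fast=4
  step 3: fast -> None, no cycle

Cycle: no


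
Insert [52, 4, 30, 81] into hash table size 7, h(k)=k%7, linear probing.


Insert 52: h=3 -> slot 3
Insert 4: h=4 -> slot 4
Insert 30: h=2 -> slot 2
Insert 81: h=4, 1 probes -> slot 5

Table: [None, None, 30, 52, 4, 81, None]


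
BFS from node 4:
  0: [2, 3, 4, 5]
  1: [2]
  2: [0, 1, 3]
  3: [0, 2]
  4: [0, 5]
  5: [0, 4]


Visit 4, enqueue [0, 5]
Visit 0, enqueue [2, 3]
Visit 5, enqueue []
Visit 2, enqueue [1]
Visit 3, enqueue []
Visit 1, enqueue []

BFS order: [4, 0, 5, 2, 3, 1]


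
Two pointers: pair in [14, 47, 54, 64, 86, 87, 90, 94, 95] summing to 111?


lo=0(14)+hi=8(95)=109
lo=1(47)+hi=8(95)=142
lo=1(47)+hi=7(94)=141
lo=1(47)+hi=6(90)=137
lo=1(47)+hi=5(87)=134
lo=1(47)+hi=4(86)=133
lo=1(47)+hi=3(64)=111

Yes: 47+64=111


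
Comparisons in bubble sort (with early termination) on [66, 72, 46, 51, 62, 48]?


Algorithm: bubble sort (with early termination)
Input: [66, 72, 46, 51, 62, 48]
Sorted: [46, 48, 51, 62, 66, 72]

15


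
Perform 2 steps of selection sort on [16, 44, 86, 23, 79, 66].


Initial: [16, 44, 86, 23, 79, 66]
Step 1: min=16 at 0
  Swap: [16, 44, 86, 23, 79, 66]
Step 2: min=23 at 3
  Swap: [16, 23, 86, 44, 79, 66]

After 2 steps: [16, 23, 86, 44, 79, 66]


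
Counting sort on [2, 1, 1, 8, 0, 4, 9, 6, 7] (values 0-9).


Input: [2, 1, 1, 8, 0, 4, 9, 6, 7]
Counts: [1, 2, 1, 0, 1, 0, 1, 1, 1, 1]

Sorted: [0, 1, 1, 2, 4, 6, 7, 8, 9]


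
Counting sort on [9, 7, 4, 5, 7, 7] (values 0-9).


Input: [9, 7, 4, 5, 7, 7]
Counts: [0, 0, 0, 0, 1, 1, 0, 3, 0, 1]

Sorted: [4, 5, 7, 7, 7, 9]


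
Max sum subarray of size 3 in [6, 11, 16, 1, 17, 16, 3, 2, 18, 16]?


[0:3]: 33
[1:4]: 28
[2:5]: 34
[3:6]: 34
[4:7]: 36
[5:8]: 21
[6:9]: 23
[7:10]: 36

Max: 36 at [4:7]


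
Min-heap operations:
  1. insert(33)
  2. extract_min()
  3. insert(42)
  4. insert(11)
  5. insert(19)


insert(33) -> [33]
extract_min()->33, []
insert(42) -> [42]
insert(11) -> [11, 42]
insert(19) -> [11, 42, 19]

Final heap: [11, 42, 19]


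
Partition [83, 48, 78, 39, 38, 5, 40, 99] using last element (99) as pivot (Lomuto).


Pivot: 99
  83 <= 99: advance i (no swap)
  48 <= 99: advance i (no swap)
  78 <= 99: advance i (no swap)
  39 <= 99: advance i (no swap)
  38 <= 99: advance i (no swap)
  5 <= 99: advance i (no swap)
  40 <= 99: advance i (no swap)
Place pivot at 7: [83, 48, 78, 39, 38, 5, 40, 99]

Partitioned: [83, 48, 78, 39, 38, 5, 40, 99]


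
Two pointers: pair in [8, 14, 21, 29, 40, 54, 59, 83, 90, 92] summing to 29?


lo=0(8)+hi=9(92)=100
lo=0(8)+hi=8(90)=98
lo=0(8)+hi=7(83)=91
lo=0(8)+hi=6(59)=67
lo=0(8)+hi=5(54)=62
lo=0(8)+hi=4(40)=48
lo=0(8)+hi=3(29)=37
lo=0(8)+hi=2(21)=29

Yes: 8+21=29


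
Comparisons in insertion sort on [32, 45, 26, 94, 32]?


Algorithm: insertion sort
Input: [32, 45, 26, 94, 32]
Sorted: [26, 32, 32, 45, 94]

7


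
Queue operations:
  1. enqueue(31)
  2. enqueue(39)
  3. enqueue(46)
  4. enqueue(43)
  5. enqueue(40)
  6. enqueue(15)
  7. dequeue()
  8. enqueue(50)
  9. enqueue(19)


enqueue(31) -> [31]
enqueue(39) -> [31, 39]
enqueue(46) -> [31, 39, 46]
enqueue(43) -> [31, 39, 46, 43]
enqueue(40) -> [31, 39, 46, 43, 40]
enqueue(15) -> [31, 39, 46, 43, 40, 15]
dequeue()->31, [39, 46, 43, 40, 15]
enqueue(50) -> [39, 46, 43, 40, 15, 50]
enqueue(19) -> [39, 46, 43, 40, 15, 50, 19]

Final queue: [39, 46, 43, 40, 15, 50, 19]


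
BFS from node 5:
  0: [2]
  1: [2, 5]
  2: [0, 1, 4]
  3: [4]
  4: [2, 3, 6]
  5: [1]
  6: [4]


Visit 5, enqueue [1]
Visit 1, enqueue [2]
Visit 2, enqueue [0, 4]
Visit 0, enqueue []
Visit 4, enqueue [3, 6]
Visit 3, enqueue []
Visit 6, enqueue []

BFS order: [5, 1, 2, 0, 4, 3, 6]


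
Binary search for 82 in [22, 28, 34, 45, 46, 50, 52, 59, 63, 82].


Step 1: lo=0, hi=9, mid=4, val=46
Step 2: lo=5, hi=9, mid=7, val=59
Step 3: lo=8, hi=9, mid=8, val=63
Step 4: lo=9, hi=9, mid=9, val=82

Found at index 9


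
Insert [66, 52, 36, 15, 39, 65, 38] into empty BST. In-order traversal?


Insert 66: root
Insert 52: L from 66
Insert 36: L from 66 -> L from 52
Insert 15: L from 66 -> L from 52 -> L from 36
Insert 39: L from 66 -> L from 52 -> R from 36
Insert 65: L from 66 -> R from 52
Insert 38: L from 66 -> L from 52 -> R from 36 -> L from 39

In-order: [15, 36, 38, 39, 52, 65, 66]


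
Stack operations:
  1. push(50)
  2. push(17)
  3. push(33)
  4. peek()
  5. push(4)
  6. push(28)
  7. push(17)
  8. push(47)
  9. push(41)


push(50) -> [50]
push(17) -> [50, 17]
push(33) -> [50, 17, 33]
peek()->33
push(4) -> [50, 17, 33, 4]
push(28) -> [50, 17, 33, 4, 28]
push(17) -> [50, 17, 33, 4, 28, 17]
push(47) -> [50, 17, 33, 4, 28, 17, 47]
push(41) -> [50, 17, 33, 4, 28, 17, 47, 41]

Final stack: [50, 17, 33, 4, 28, 17, 47, 41]


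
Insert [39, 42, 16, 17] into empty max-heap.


Insert 39: [39]
Insert 42: [42, 39]
Insert 16: [42, 39, 16]
Insert 17: [42, 39, 16, 17]

Final heap: [42, 39, 16, 17]


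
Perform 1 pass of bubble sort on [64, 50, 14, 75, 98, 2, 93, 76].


Initial: [64, 50, 14, 75, 98, 2, 93, 76]
Pass 1: [50, 14, 64, 75, 2, 93, 76, 98] (5 swaps)

After 1 pass: [50, 14, 64, 75, 2, 93, 76, 98]


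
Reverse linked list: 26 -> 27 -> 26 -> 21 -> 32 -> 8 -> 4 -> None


Step 1: curr=26, set curr.next=prev(None) | reversed so far: 26
Step 2: curr=27, set curr.next=prev(26) | reversed so far: 27 -> 26
Step 3: curr=26, set curr.next=prev(27) | reversed so far: 26 -> 27 -> 26
Step 4: curr=21, set curr.next=prev(26) | reversed so far: 21 -> 26 -> 27 -> 26
Step 5: curr=32, set curr.next=prev(21) | reversed so far: 32 -> 21 -> 26 -> 27 -> 26
Step 6: curr=8, set curr.next=prev(32) | reversed so far: 8 -> 32 -> 21 -> 26 -> 27 -> 26
Step 7: curr=4, set curr.next=prev(8) | reversed so far: 4 -> 8 -> 32 -> 21 -> 26 -> 27 -> 26

4 -> 8 -> 32 -> 21 -> 26 -> 27 -> 26 -> None


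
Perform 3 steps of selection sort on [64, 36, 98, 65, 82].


Initial: [64, 36, 98, 65, 82]
Step 1: min=36 at 1
  Swap: [36, 64, 98, 65, 82]
Step 2: min=64 at 1
  Swap: [36, 64, 98, 65, 82]
Step 3: min=65 at 3
  Swap: [36, 64, 65, 98, 82]

After 3 steps: [36, 64, 65, 98, 82]


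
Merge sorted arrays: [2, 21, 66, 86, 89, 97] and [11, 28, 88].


Take 2 from A
Take 11 from B
Take 21 from A
Take 28 from B
Take 66 from A
Take 86 from A
Take 88 from B

Merged: [2, 11, 21, 28, 66, 86, 88, 89, 97]


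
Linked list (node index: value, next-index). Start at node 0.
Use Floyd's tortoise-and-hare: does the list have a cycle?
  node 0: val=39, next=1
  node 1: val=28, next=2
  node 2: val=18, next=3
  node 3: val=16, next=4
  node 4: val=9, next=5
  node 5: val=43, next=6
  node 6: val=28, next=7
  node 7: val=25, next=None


Floyd's tortoise (slow, +1) and hare (fast, +2):
  init: slow=0, fast=0
  step 1: slow=1, fast=2
  step 2: slow=2, fast=4
  step 3: slow=3, fast=6
  step 4: fast 6->7->None, no cycle

Cycle: no


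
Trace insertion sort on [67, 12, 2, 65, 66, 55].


Initial: [67, 12, 2, 65, 66, 55]
Insert 12: [12, 67, 2, 65, 66, 55]
Insert 2: [2, 12, 67, 65, 66, 55]
Insert 65: [2, 12, 65, 67, 66, 55]
Insert 66: [2, 12, 65, 66, 67, 55]
Insert 55: [2, 12, 55, 65, 66, 67]

Sorted: [2, 12, 55, 65, 66, 67]


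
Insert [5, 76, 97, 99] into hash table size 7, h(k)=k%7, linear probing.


Insert 5: h=5 -> slot 5
Insert 76: h=6 -> slot 6
Insert 97: h=6, 1 probes -> slot 0
Insert 99: h=1 -> slot 1

Table: [97, 99, None, None, None, 5, 76]


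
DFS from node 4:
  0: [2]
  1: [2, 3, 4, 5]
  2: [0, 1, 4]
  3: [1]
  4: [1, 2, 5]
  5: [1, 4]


Visit 4, push [5, 2, 1]
Visit 1, push [5, 3, 2]
Visit 2, push [0]
Visit 0, push []
Visit 3, push []
Visit 5, push []

DFS order: [4, 1, 2, 0, 3, 5]


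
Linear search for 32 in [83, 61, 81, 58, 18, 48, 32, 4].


i=0: 83!=32
i=1: 61!=32
i=2: 81!=32
i=3: 58!=32
i=4: 18!=32
i=5: 48!=32
i=6: 32==32 found!

Found at 6, 7 comps


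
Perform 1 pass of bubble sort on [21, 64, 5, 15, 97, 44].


Initial: [21, 64, 5, 15, 97, 44]
Pass 1: [21, 5, 15, 64, 44, 97] (3 swaps)

After 1 pass: [21, 5, 15, 64, 44, 97]


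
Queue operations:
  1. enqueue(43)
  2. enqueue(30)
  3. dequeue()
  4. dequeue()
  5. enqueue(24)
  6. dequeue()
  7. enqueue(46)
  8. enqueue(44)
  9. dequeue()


enqueue(43) -> [43]
enqueue(30) -> [43, 30]
dequeue()->43, [30]
dequeue()->30, []
enqueue(24) -> [24]
dequeue()->24, []
enqueue(46) -> [46]
enqueue(44) -> [46, 44]
dequeue()->46, [44]

Final queue: [44]


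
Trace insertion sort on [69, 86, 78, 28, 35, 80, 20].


Initial: [69, 86, 78, 28, 35, 80, 20]
Insert 86: [69, 86, 78, 28, 35, 80, 20]
Insert 78: [69, 78, 86, 28, 35, 80, 20]
Insert 28: [28, 69, 78, 86, 35, 80, 20]
Insert 35: [28, 35, 69, 78, 86, 80, 20]
Insert 80: [28, 35, 69, 78, 80, 86, 20]
Insert 20: [20, 28, 35, 69, 78, 80, 86]

Sorted: [20, 28, 35, 69, 78, 80, 86]


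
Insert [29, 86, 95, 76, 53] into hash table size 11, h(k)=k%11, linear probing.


Insert 29: h=7 -> slot 7
Insert 86: h=9 -> slot 9
Insert 95: h=7, 1 probes -> slot 8
Insert 76: h=10 -> slot 10
Insert 53: h=9, 2 probes -> slot 0

Table: [53, None, None, None, None, None, None, 29, 95, 86, 76]


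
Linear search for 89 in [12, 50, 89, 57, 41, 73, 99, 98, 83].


i=0: 12!=89
i=1: 50!=89
i=2: 89==89 found!

Found at 2, 3 comps


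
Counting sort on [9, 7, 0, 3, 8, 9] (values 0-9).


Input: [9, 7, 0, 3, 8, 9]
Counts: [1, 0, 0, 1, 0, 0, 0, 1, 1, 2]

Sorted: [0, 3, 7, 8, 9, 9]


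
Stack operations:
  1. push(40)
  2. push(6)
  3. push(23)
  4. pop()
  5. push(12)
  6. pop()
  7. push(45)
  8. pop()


push(40) -> [40]
push(6) -> [40, 6]
push(23) -> [40, 6, 23]
pop()->23, [40, 6]
push(12) -> [40, 6, 12]
pop()->12, [40, 6]
push(45) -> [40, 6, 45]
pop()->45, [40, 6]

Final stack: [40, 6]


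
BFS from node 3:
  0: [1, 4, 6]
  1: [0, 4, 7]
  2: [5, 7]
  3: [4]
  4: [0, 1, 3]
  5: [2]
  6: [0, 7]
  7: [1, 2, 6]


Visit 3, enqueue [4]
Visit 4, enqueue [0, 1]
Visit 0, enqueue [6]
Visit 1, enqueue [7]
Visit 6, enqueue []
Visit 7, enqueue [2]
Visit 2, enqueue [5]
Visit 5, enqueue []

BFS order: [3, 4, 0, 1, 6, 7, 2, 5]


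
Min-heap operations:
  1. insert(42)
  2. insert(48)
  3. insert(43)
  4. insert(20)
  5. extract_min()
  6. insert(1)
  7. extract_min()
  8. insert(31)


insert(42) -> [42]
insert(48) -> [42, 48]
insert(43) -> [42, 48, 43]
insert(20) -> [20, 42, 43, 48]
extract_min()->20, [42, 48, 43]
insert(1) -> [1, 42, 43, 48]
extract_min()->1, [42, 48, 43]
insert(31) -> [31, 42, 43, 48]

Final heap: [31, 42, 43, 48]


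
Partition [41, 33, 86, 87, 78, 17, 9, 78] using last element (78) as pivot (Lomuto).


Pivot: 78
  41 <= 78: advance i (no swap)
  33 <= 78: advance i (no swap)
  78 <= 78: swap -> [41, 33, 78, 87, 86, 17, 9, 78]
  17 <= 78: swap -> [41, 33, 78, 17, 86, 87, 9, 78]
  9 <= 78: swap -> [41, 33, 78, 17, 9, 87, 86, 78]
Place pivot at 5: [41, 33, 78, 17, 9, 78, 86, 87]

Partitioned: [41, 33, 78, 17, 9, 78, 86, 87]


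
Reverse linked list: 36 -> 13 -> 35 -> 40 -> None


Step 1: curr=36, set curr.next=prev(None) | reversed so far: 36
Step 2: curr=13, set curr.next=prev(36) | reversed so far: 13 -> 36
Step 3: curr=35, set curr.next=prev(13) | reversed so far: 35 -> 13 -> 36
Step 4: curr=40, set curr.next=prev(35) | reversed so far: 40 -> 35 -> 13 -> 36

40 -> 35 -> 13 -> 36 -> None


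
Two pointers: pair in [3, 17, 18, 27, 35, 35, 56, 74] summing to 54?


lo=0(3)+hi=7(74)=77
lo=0(3)+hi=6(56)=59
lo=0(3)+hi=5(35)=38
lo=1(17)+hi=5(35)=52
lo=2(18)+hi=5(35)=53
lo=3(27)+hi=5(35)=62
lo=3(27)+hi=4(35)=62

No pair found


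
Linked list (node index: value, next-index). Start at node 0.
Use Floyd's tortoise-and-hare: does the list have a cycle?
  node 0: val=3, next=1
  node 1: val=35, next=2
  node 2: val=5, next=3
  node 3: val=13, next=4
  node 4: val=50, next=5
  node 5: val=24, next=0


Floyd's tortoise (slow, +1) and hare (fast, +2):
  init: slow=0, fast=0
  step 1: slow=1, fast=2
  step 2: slow=2, fast=4
  step 3: slow=3, fast=0
  step 4: slow=4, fast=2
  step 5: slow=5, fast=4
  step 6: slow=0, fast=0
  slow == fast at node 0: cycle detected

Cycle: yes


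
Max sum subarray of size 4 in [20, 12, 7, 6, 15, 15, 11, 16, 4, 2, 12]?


[0:4]: 45
[1:5]: 40
[2:6]: 43
[3:7]: 47
[4:8]: 57
[5:9]: 46
[6:10]: 33
[7:11]: 34

Max: 57 at [4:8]


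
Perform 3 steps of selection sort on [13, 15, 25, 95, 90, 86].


Initial: [13, 15, 25, 95, 90, 86]
Step 1: min=13 at 0
  Swap: [13, 15, 25, 95, 90, 86]
Step 2: min=15 at 1
  Swap: [13, 15, 25, 95, 90, 86]
Step 3: min=25 at 2
  Swap: [13, 15, 25, 95, 90, 86]

After 3 steps: [13, 15, 25, 95, 90, 86]


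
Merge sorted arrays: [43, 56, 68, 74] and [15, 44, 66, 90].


Take 15 from B
Take 43 from A
Take 44 from B
Take 56 from A
Take 66 from B
Take 68 from A
Take 74 from A

Merged: [15, 43, 44, 56, 66, 68, 74, 90]


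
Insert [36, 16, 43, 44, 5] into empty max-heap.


Insert 36: [36]
Insert 16: [36, 16]
Insert 43: [43, 16, 36]
Insert 44: [44, 43, 36, 16]
Insert 5: [44, 43, 36, 16, 5]

Final heap: [44, 43, 36, 16, 5]


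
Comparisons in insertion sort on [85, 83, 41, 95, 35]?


Algorithm: insertion sort
Input: [85, 83, 41, 95, 35]
Sorted: [35, 41, 83, 85, 95]

8


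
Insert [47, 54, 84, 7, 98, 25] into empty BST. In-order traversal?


Insert 47: root
Insert 54: R from 47
Insert 84: R from 47 -> R from 54
Insert 7: L from 47
Insert 98: R from 47 -> R from 54 -> R from 84
Insert 25: L from 47 -> R from 7

In-order: [7, 25, 47, 54, 84, 98]


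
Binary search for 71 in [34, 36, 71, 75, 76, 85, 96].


Step 1: lo=0, hi=6, mid=3, val=75
Step 2: lo=0, hi=2, mid=1, val=36
Step 3: lo=2, hi=2, mid=2, val=71

Found at index 2


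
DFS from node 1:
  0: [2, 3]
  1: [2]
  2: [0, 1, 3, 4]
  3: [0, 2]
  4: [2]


Visit 1, push [2]
Visit 2, push [4, 3, 0]
Visit 0, push [3]
Visit 3, push []
Visit 4, push []

DFS order: [1, 2, 0, 3, 4]


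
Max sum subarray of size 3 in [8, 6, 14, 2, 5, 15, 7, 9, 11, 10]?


[0:3]: 28
[1:4]: 22
[2:5]: 21
[3:6]: 22
[4:7]: 27
[5:8]: 31
[6:9]: 27
[7:10]: 30

Max: 31 at [5:8]


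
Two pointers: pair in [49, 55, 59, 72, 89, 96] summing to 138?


lo=0(49)+hi=5(96)=145
lo=0(49)+hi=4(89)=138

Yes: 49+89=138


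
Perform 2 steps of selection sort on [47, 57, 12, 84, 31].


Initial: [47, 57, 12, 84, 31]
Step 1: min=12 at 2
  Swap: [12, 57, 47, 84, 31]
Step 2: min=31 at 4
  Swap: [12, 31, 47, 84, 57]

After 2 steps: [12, 31, 47, 84, 57]


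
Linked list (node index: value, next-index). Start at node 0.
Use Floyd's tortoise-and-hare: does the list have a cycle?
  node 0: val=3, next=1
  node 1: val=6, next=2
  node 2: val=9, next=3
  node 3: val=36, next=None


Floyd's tortoise (slow, +1) and hare (fast, +2):
  init: slow=0, fast=0
  step 1: slow=1, fast=2
  step 2: fast 2->3->None, no cycle

Cycle: no


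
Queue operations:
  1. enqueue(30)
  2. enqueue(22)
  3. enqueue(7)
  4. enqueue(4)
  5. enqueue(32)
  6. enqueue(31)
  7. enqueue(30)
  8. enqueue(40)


enqueue(30) -> [30]
enqueue(22) -> [30, 22]
enqueue(7) -> [30, 22, 7]
enqueue(4) -> [30, 22, 7, 4]
enqueue(32) -> [30, 22, 7, 4, 32]
enqueue(31) -> [30, 22, 7, 4, 32, 31]
enqueue(30) -> [30, 22, 7, 4, 32, 31, 30]
enqueue(40) -> [30, 22, 7, 4, 32, 31, 30, 40]

Final queue: [30, 22, 7, 4, 32, 31, 30, 40]


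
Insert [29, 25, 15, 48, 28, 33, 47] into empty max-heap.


Insert 29: [29]
Insert 25: [29, 25]
Insert 15: [29, 25, 15]
Insert 48: [48, 29, 15, 25]
Insert 28: [48, 29, 15, 25, 28]
Insert 33: [48, 29, 33, 25, 28, 15]
Insert 47: [48, 29, 47, 25, 28, 15, 33]

Final heap: [48, 29, 47, 25, 28, 15, 33]


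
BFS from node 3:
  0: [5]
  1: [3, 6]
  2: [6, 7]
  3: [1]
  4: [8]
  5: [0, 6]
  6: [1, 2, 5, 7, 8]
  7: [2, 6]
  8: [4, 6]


Visit 3, enqueue [1]
Visit 1, enqueue [6]
Visit 6, enqueue [2, 5, 7, 8]
Visit 2, enqueue []
Visit 5, enqueue [0]
Visit 7, enqueue []
Visit 8, enqueue [4]
Visit 0, enqueue []
Visit 4, enqueue []

BFS order: [3, 1, 6, 2, 5, 7, 8, 0, 4]


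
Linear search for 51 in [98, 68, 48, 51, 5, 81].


i=0: 98!=51
i=1: 68!=51
i=2: 48!=51
i=3: 51==51 found!

Found at 3, 4 comps


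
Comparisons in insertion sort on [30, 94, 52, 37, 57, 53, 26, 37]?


Algorithm: insertion sort
Input: [30, 94, 52, 37, 57, 53, 26, 37]
Sorted: [26, 30, 37, 37, 52, 53, 57, 94]

22
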